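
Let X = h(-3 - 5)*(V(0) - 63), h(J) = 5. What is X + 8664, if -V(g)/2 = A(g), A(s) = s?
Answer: 8349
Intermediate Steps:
V(g) = -2*g
X = -315 (X = 5*(-2*0 - 63) = 5*(0 - 63) = 5*(-63) = -315)
X + 8664 = -315 + 8664 = 8349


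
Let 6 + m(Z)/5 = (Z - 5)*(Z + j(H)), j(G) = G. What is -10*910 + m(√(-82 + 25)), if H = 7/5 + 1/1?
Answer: -9475 - 13*I*√57 ≈ -9475.0 - 98.148*I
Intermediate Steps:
H = 12/5 (H = 7*(⅕) + 1*1 = 7/5 + 1 = 12/5 ≈ 2.4000)
m(Z) = -30 + 5*(-5 + Z)*(12/5 + Z) (m(Z) = -30 + 5*((Z - 5)*(Z + 12/5)) = -30 + 5*((-5 + Z)*(12/5 + Z)) = -30 + 5*(-5 + Z)*(12/5 + Z))
-10*910 + m(√(-82 + 25)) = -10*910 + (-90 - 13*√(-82 + 25) + 5*(√(-82 + 25))²) = -9100 + (-90 - 13*I*√57 + 5*(√(-57))²) = -9100 + (-90 - 13*I*√57 + 5*(I*√57)²) = -9100 + (-90 - 13*I*√57 + 5*(-57)) = -9100 + (-90 - 13*I*√57 - 285) = -9100 + (-375 - 13*I*√57) = -9475 - 13*I*√57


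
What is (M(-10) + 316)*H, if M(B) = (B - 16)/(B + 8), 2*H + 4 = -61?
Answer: -21385/2 ≈ -10693.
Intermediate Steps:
H = -65/2 (H = -2 + (1/2)*(-61) = -2 - 61/2 = -65/2 ≈ -32.500)
M(B) = (-16 + B)/(8 + B)
(M(-10) + 316)*H = ((-16 - 10)/(8 - 10) + 316)*(-65/2) = (-26/(-2) + 316)*(-65/2) = (-1/2*(-26) + 316)*(-65/2) = (13 + 316)*(-65/2) = 329*(-65/2) = -21385/2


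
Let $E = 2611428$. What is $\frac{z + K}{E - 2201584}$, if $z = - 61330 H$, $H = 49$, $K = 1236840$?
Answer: $- \frac{884165}{204922} \approx -4.3146$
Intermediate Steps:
$z = -3005170$ ($z = \left(-61330\right) 49 = -3005170$)
$\frac{z + K}{E - 2201584} = \frac{-3005170 + 1236840}{2611428 - 2201584} = - \frac{1768330}{409844} = \left(-1768330\right) \frac{1}{409844} = - \frac{884165}{204922}$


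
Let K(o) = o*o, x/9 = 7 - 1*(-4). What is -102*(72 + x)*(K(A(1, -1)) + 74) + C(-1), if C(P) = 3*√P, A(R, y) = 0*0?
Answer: -1290708 + 3*I ≈ -1.2907e+6 + 3.0*I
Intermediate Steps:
A(R, y) = 0
x = 99 (x = 9*(7 - 1*(-4)) = 9*(7 + 4) = 9*11 = 99)
K(o) = o²
-102*(72 + x)*(K(A(1, -1)) + 74) + C(-1) = -102*(72 + 99)*(0² + 74) + 3*√(-1) = -17442*(0 + 74) + 3*I = -17442*74 + 3*I = -102*12654 + 3*I = -1290708 + 3*I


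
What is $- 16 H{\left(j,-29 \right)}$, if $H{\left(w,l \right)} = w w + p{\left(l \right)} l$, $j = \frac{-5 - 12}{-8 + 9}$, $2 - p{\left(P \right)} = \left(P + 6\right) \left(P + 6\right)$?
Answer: $-249152$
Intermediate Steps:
$p{\left(P \right)} = 2 - \left(6 + P\right)^{2}$ ($p{\left(P \right)} = 2 - \left(P + 6\right) \left(P + 6\right) = 2 - \left(6 + P\right) \left(6 + P\right) = 2 - \left(6 + P\right)^{2}$)
$j = -17$ ($j = - \frac{17}{1} = \left(-17\right) 1 = -17$)
$H{\left(w,l \right)} = w^{2} + l \left(2 - \left(6 + l\right)^{2}\right)$ ($H{\left(w,l \right)} = w w + \left(2 - \left(6 + l\right)^{2}\right) l = w^{2} + l \left(2 - \left(6 + l\right)^{2}\right)$)
$- 16 H{\left(j,-29 \right)} = - 16 \left(\left(-17\right)^{2} - - 29 \left(-2 + \left(6 - 29\right)^{2}\right)\right) = - 16 \left(289 - - 29 \left(-2 + \left(-23\right)^{2}\right)\right) = - 16 \left(289 - - 29 \left(-2 + 529\right)\right) = - 16 \left(289 - \left(-29\right) 527\right) = - 16 \left(289 + 15283\right) = \left(-16\right) 15572 = -249152$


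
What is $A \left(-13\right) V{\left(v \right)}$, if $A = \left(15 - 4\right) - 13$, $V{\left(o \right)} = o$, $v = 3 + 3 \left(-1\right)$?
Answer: $0$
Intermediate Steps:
$v = 0$ ($v = 3 - 3 = 0$)
$A = -2$ ($A = 11 - 13 = -2$)
$A \left(-13\right) V{\left(v \right)} = \left(-2\right) \left(-13\right) 0 = 26 \cdot 0 = 0$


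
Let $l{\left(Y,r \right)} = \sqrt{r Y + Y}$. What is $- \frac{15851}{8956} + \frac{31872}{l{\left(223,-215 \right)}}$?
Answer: $- \frac{15851}{8956} - \frac{15936 i \sqrt{47722}}{23861} \approx -1.7699 - 145.9 i$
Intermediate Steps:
$l{\left(Y,r \right)} = \sqrt{Y + Y r}$ ($l{\left(Y,r \right)} = \sqrt{Y r + Y} = \sqrt{Y + Y r}$)
$- \frac{15851}{8956} + \frac{31872}{l{\left(223,-215 \right)}} = - \frac{15851}{8956} + \frac{31872}{\sqrt{223 \left(1 - 215\right)}} = \left(-15851\right) \frac{1}{8956} + \frac{31872}{\sqrt{223 \left(-214\right)}} = - \frac{15851}{8956} + \frac{31872}{\sqrt{-47722}} = - \frac{15851}{8956} + \frac{31872}{i \sqrt{47722}} = - \frac{15851}{8956} + 31872 \left(- \frac{i \sqrt{47722}}{47722}\right) = - \frac{15851}{8956} - \frac{15936 i \sqrt{47722}}{23861}$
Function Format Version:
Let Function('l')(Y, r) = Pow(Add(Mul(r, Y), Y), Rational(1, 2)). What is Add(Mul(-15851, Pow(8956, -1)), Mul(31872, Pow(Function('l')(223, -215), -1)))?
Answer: Add(Rational(-15851, 8956), Mul(Rational(-15936, 23861), I, Pow(47722, Rational(1, 2)))) ≈ Add(-1.7699, Mul(-145.90, I))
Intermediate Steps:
Function('l')(Y, r) = Pow(Add(Y, Mul(Y, r)), Rational(1, 2)) (Function('l')(Y, r) = Pow(Add(Mul(Y, r), Y), Rational(1, 2)) = Pow(Add(Y, Mul(Y, r)), Rational(1, 2)))
Add(Mul(-15851, Pow(8956, -1)), Mul(31872, Pow(Function('l')(223, -215), -1))) = Add(Mul(-15851, Pow(8956, -1)), Mul(31872, Pow(Pow(Mul(223, Add(1, -215)), Rational(1, 2)), -1))) = Add(Mul(-15851, Rational(1, 8956)), Mul(31872, Pow(Pow(Mul(223, -214), Rational(1, 2)), -1))) = Add(Rational(-15851, 8956), Mul(31872, Pow(Pow(-47722, Rational(1, 2)), -1))) = Add(Rational(-15851, 8956), Mul(31872, Pow(Mul(I, Pow(47722, Rational(1, 2))), -1))) = Add(Rational(-15851, 8956), Mul(31872, Mul(Rational(-1, 47722), I, Pow(47722, Rational(1, 2))))) = Add(Rational(-15851, 8956), Mul(Rational(-15936, 23861), I, Pow(47722, Rational(1, 2))))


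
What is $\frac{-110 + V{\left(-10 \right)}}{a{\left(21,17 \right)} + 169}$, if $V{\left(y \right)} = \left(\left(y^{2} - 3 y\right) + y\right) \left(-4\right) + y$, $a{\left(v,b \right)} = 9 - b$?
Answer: $- \frac{600}{161} \approx -3.7267$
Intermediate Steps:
$V{\left(y \right)} = - 4 y^{2} + 9 y$ ($V{\left(y \right)} = \left(y^{2} - 2 y\right) \left(-4\right) + y = \left(- 4 y^{2} + 8 y\right) + y = - 4 y^{2} + 9 y$)
$\frac{-110 + V{\left(-10 \right)}}{a{\left(21,17 \right)} + 169} = \frac{-110 - 10 \left(9 - -40\right)}{\left(9 - 17\right) + 169} = \frac{-110 - 10 \left(9 + 40\right)}{\left(9 - 17\right) + 169} = \frac{-110 - 490}{-8 + 169} = \frac{-110 - 490}{161} = \left(-600\right) \frac{1}{161} = - \frac{600}{161}$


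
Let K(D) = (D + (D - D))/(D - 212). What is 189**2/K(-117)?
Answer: 1305801/13 ≈ 1.0045e+5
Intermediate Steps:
K(D) = D/(-212 + D) (K(D) = (D + 0)/(-212 + D) = D/(-212 + D))
189**2/K(-117) = 189**2/((-117/(-212 - 117))) = 35721/((-117/(-329))) = 35721/((-117*(-1/329))) = 35721/(117/329) = 35721*(329/117) = 1305801/13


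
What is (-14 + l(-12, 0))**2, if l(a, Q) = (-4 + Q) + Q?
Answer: 324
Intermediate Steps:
l(a, Q) = -4 + 2*Q
(-14 + l(-12, 0))**2 = (-14 + (-4 + 2*0))**2 = (-14 + (-4 + 0))**2 = (-14 - 4)**2 = (-18)**2 = 324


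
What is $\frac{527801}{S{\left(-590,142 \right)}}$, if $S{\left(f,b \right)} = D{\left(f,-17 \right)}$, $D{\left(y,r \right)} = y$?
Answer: $- \frac{527801}{590} \approx -894.58$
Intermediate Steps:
$S{\left(f,b \right)} = f$
$\frac{527801}{S{\left(-590,142 \right)}} = \frac{527801}{-590} = 527801 \left(- \frac{1}{590}\right) = - \frac{527801}{590}$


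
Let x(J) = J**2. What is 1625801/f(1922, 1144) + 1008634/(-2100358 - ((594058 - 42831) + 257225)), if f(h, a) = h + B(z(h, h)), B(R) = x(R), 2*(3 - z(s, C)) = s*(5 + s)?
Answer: -1729465137771044381/4987629175195046490 ≈ -0.34675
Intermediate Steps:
z(s, C) = 3 - s*(5 + s)/2
B(R) = R**2
f(h, a) = h + (3 - 5*h/2 - h**2/2)**2
1625801/f(1922, 1144) + 1008634/(-2100358 - ((594058 - 42831) + 257225)) = 1625801/(1922 + (-6 + 1922**2 + 5*1922)**2/4) + 1008634/(-2100358 - ((594058 - 42831) + 257225)) = 1625801/(1922 + (-6 + 3694084 + 9610)**2/4) + 1008634/(-2100358 - (551227 + 257225)) = 1625801/(1922 + (1/4)*3703688**2) + 1008634/(-2100358 - 1*808452) = 1625801/(1922 + (1/4)*13717304801344) + 1008634/(-2100358 - 808452) = 1625801/(1922 + 3429326200336) + 1008634/(-2908810) = 1625801/3429326202258 + 1008634*(-1/2908810) = 1625801*(1/3429326202258) - 504317/1454405 = 1625801/3429326202258 - 504317/1454405 = -1729465137771044381/4987629175195046490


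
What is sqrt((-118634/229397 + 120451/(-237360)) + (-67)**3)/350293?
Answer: I*sqrt(105351510687213260800785)/207318901368180 ≈ 0.0015656*I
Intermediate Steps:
sqrt((-118634/229397 + 120451/(-237360)) + (-67)**3)/350293 = sqrt((-118634*1/229397 + 120451*(-1/237360)) - 300763)*(1/350293) = sqrt((-118634/229397 - 5237/10320) - 300763)*(1/350293) = sqrt(-2425654969/2367377040 - 300763)*(1/350293) = sqrt(-712021846336489/2367377040)*(1/350293) = (I*sqrt(105351510687213260800785)/591844260)*(1/350293) = I*sqrt(105351510687213260800785)/207318901368180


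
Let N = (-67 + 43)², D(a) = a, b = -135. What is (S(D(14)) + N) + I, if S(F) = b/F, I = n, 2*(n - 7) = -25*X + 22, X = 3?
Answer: 3828/7 ≈ 546.86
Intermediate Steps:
n = -39/2 (n = 7 + (-25*3 + 22)/2 = 7 + (-75 + 22)/2 = 7 + (½)*(-53) = 7 - 53/2 = -39/2 ≈ -19.500)
I = -39/2 ≈ -19.500
N = 576 (N = (-24)² = 576)
S(F) = -135/F
(S(D(14)) + N) + I = (-135/14 + 576) - 39/2 = 7929/14 - 39/2 = 3828/7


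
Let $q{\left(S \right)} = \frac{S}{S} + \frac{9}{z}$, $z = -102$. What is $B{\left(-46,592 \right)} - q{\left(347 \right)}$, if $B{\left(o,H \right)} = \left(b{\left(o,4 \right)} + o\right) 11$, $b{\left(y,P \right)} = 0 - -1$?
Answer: $- \frac{16861}{34} \approx -495.91$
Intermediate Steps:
$b{\left(y,P \right)} = 1$ ($b{\left(y,P \right)} = 0 + 1 = 1$)
$B{\left(o,H \right)} = 11 + 11 o$ ($B{\left(o,H \right)} = \left(1 + o\right) 11 = 11 + 11 o$)
$q{\left(S \right)} = \frac{31}{34}$ ($q{\left(S \right)} = \frac{S}{S} + \frac{9}{-102} = 1 + 9 \left(- \frac{1}{102}\right) = 1 - \frac{3}{34} = \frac{31}{34}$)
$B{\left(-46,592 \right)} - q{\left(347 \right)} = \left(11 + 11 \left(-46\right)\right) - \frac{31}{34} = \left(11 - 506\right) - \frac{31}{34} = -495 - \frac{31}{34} = - \frac{16861}{34}$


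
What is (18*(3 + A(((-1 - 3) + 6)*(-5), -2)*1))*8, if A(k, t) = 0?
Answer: 432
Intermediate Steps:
(18*(3 + A(((-1 - 3) + 6)*(-5), -2)*1))*8 = (18*(3 + 0*1))*8 = (18*(3 + 0))*8 = (18*3)*8 = 54*8 = 432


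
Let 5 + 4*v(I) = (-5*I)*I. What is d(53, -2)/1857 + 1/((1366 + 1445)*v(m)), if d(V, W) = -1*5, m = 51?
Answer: -30477163/11318758545 ≈ -0.0026926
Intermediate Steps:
v(I) = -5/4 - 5*I²/4 (v(I) = -5/4 + ((-5*I)*I)/4 = -5/4 + (-5*I²)/4 = -5/4 - 5*I²/4)
d(V, W) = -5
d(53, -2)/1857 + 1/((1366 + 1445)*v(m)) = -5/1857 + 1/((1366 + 1445)*(-5/4 - 5/4*51²)) = -5*1/1857 + 1/(2811*(-5/4 - 5/4*2601)) = -5/1857 + 1/(2811*(-5/4 - 13005/4)) = -5/1857 + 1/(2811*(-6505/2)) = -5/1857 + (1/2811)*(-2/6505) = -5/1857 - 2/18285555 = -30477163/11318758545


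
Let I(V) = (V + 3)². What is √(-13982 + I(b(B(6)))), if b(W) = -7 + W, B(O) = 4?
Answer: I*√13982 ≈ 118.25*I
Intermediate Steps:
I(V) = (3 + V)²
√(-13982 + I(b(B(6)))) = √(-13982 + (3 + (-7 + 4))²) = √(-13982 + (3 - 3)²) = √(-13982 + 0²) = √(-13982 + 0) = √(-13982) = I*√13982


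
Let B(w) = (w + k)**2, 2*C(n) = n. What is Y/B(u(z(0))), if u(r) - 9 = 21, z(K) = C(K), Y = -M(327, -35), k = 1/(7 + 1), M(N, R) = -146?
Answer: 9344/58081 ≈ 0.16088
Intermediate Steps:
k = 1/8 ≈ 0.12500
C(n) = n/2
Y = 146 (Y = -1*(-146) = 146)
z(K) = K/2
u(r) = 30 (u(r) = 9 + 21 = 30)
B(w) = (1/8 + w)**2 (B(w) = (w + 1/8)**2 = (1/8 + w)**2)
Y/B(u(z(0))) = 146/(((1 + 8*30)**2/64)) = 146/(((1 + 240)**2/64)) = 146/(((1/64)*241**2)) = 146/(((1/64)*58081)) = 146/(58081/64) = 146*(64/58081) = 9344/58081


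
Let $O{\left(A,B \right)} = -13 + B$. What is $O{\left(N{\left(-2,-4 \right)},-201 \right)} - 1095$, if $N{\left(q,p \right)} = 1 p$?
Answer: $-1309$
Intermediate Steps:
$N{\left(q,p \right)} = p$
$O{\left(N{\left(-2,-4 \right)},-201 \right)} - 1095 = \left(-13 - 201\right) - 1095 = -214 - 1095 = -1309$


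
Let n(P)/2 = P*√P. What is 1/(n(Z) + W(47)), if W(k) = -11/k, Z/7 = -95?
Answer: -517/2598487566621 + 2937970*I*√665/2598487566621 ≈ -1.9896e-10 + 2.9157e-5*I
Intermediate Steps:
Z = -665 (Z = 7*(-95) = -665)
n(P) = 2*P^(3/2) (n(P) = 2*(P*√P) = 2*P^(3/2))
1/(n(Z) + W(47)) = 1/(2*(-665)^(3/2) - 11/47) = 1/(2*(-665*I*√665) - 11*1/47) = 1/(-1330*I*√665 - 11/47) = 1/(-11/47 - 1330*I*√665)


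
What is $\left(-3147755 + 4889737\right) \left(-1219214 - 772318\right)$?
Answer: $-3469212896424$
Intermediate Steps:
$\left(-3147755 + 4889737\right) \left(-1219214 - 772318\right) = 1741982 \left(-1991532\right) = -3469212896424$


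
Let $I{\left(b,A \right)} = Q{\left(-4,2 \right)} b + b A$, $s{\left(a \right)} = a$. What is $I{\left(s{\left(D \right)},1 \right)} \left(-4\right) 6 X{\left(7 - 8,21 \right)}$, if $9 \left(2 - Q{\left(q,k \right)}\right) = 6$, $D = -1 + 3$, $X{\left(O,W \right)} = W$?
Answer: $-2352$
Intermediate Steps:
$D = 2$
$Q{\left(q,k \right)} = \frac{4}{3}$ ($Q{\left(q,k \right)} = 2 - \frac{2}{3} = \frac{4}{3}$)
$I{\left(b,A \right)} = \frac{4 b}{3} + A b$ ($I{\left(b,A \right)} = \frac{4 b}{3} + b A = \frac{4 b}{3} + A b$)
$I{\left(s{\left(D \right)},1 \right)} \left(-4\right) 6 X{\left(7 - 8,21 \right)} = \frac{1}{3} \cdot 2 \left(4 + 3 \cdot 1\right) \left(-4\right) 6 \cdot 21 = \frac{1}{3} \cdot 2 \left(4 + 3\right) \left(-4\right) 6 \cdot 21 = \frac{1}{3} \cdot 2 \cdot 7 \left(-4\right) 6 \cdot 21 = \frac{14}{3} \left(-4\right) 6 \cdot 21 = \left(- \frac{56}{3}\right) 6 \cdot 21 = \left(-112\right) 21 = -2352$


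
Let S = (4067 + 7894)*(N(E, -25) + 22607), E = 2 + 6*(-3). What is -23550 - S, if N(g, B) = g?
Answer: -270234501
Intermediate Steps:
E = -16 (E = 2 - 18 = -16)
S = 270210951 (S = (4067 + 7894)*(-16 + 22607) = 11961*22591 = 270210951)
-23550 - S = -23550 - 1*270210951 = -23550 - 270210951 = -270234501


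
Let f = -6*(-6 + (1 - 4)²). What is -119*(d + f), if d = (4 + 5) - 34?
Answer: 5117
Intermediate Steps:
d = -25 (d = 9 - 34 = -25)
f = -18 (f = -6*(-6 + (-3)²) = -6*(-6 + 9) = -6*3 = -18)
-119*(d + f) = -119*(-25 - 18) = -119*(-43) = 5117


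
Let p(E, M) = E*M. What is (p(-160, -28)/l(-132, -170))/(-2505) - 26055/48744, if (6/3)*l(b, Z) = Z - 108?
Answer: -196752169/377164824 ≈ -0.52166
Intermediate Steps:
l(b, Z) = -54 + Z/2 (l(b, Z) = (Z - 108)/2 = (-108 + Z)/2 = -54 + Z/2)
(p(-160, -28)/l(-132, -170))/(-2505) - 26055/48744 = ((-160*(-28))/(-54 + (1/2)*(-170)))/(-2505) - 26055/48744 = (4480/(-54 - 85))*(-1/2505) - 26055*1/48744 = (4480/(-139))*(-1/2505) - 2895/5416 = (4480*(-1/139))*(-1/2505) - 2895/5416 = -4480/139*(-1/2505) - 2895/5416 = 896/69639 - 2895/5416 = -196752169/377164824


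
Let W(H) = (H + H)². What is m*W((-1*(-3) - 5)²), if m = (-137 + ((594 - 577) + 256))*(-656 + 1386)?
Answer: 6353920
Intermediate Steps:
m = 99280 (m = (-137 + (17 + 256))*730 = (-137 + 273)*730 = 136*730 = 99280)
W(H) = 4*H² (W(H) = (2*H)² = 4*H²)
m*W((-1*(-3) - 5)²) = 99280*(4*((-1*(-3) - 5)²)²) = 99280*(4*((3 - 5)²)²) = 99280*(4*((-2)²)²) = 99280*(4*4²) = 99280*(4*16) = 99280*64 = 6353920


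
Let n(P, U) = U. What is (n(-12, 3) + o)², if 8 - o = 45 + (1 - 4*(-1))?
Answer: 1521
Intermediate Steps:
o = -42 (o = 8 - (45 + (1 - 4*(-1))) = 8 - (45 + (1 + 4)) = 8 - (45 + 5) = 8 - 1*50 = 8 - 50 = -42)
(n(-12, 3) + o)² = (3 - 42)² = (-39)² = 1521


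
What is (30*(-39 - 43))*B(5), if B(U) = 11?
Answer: -27060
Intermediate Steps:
(30*(-39 - 43))*B(5) = (30*(-39 - 43))*11 = (30*(-82))*11 = -2460*11 = -27060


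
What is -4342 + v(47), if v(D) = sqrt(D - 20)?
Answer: -4342 + 3*sqrt(3) ≈ -4336.8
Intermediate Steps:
v(D) = sqrt(-20 + D)
-4342 + v(47) = -4342 + sqrt(-20 + 47) = -4342 + sqrt(27) = -4342 + 3*sqrt(3)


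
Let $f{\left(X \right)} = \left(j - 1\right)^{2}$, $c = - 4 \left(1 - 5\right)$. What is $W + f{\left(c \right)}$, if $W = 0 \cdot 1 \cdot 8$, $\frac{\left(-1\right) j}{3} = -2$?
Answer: $25$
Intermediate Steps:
$j = 6$ ($j = \left(-3\right) \left(-2\right) = 6$)
$W = 0$ ($W = 0 \cdot 8 = 0$)
$c = 16$ ($c = \left(-4\right) \left(-4\right) = 16$)
$f{\left(X \right)} = 25$ ($f{\left(X \right)} = \left(6 - 1\right)^{2} = 5^{2} = 25$)
$W + f{\left(c \right)} = 0 + 25 = 25$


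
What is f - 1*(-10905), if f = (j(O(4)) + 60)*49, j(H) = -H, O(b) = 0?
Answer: 13845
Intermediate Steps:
f = 2940 (f = (-1*0 + 60)*49 = (0 + 60)*49 = 60*49 = 2940)
f - 1*(-10905) = 2940 - 1*(-10905) = 2940 + 10905 = 13845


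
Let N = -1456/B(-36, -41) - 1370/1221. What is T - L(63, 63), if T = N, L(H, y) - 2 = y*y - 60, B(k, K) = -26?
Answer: -4708325/1221 ≈ -3856.1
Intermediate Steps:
L(H, y) = -58 + y² (L(H, y) = 2 + (y*y - 60) = 2 + (y² - 60) = 2 + (-60 + y²) = -58 + y²)
N = 67006/1221 (N = -1456/(-26) - 1370/1221 = -1456*(-1/26) - 1370*1/1221 = 56 - 1370/1221 = 67006/1221 ≈ 54.878)
T = 67006/1221 ≈ 54.878
T - L(63, 63) = 67006/1221 - (-58 + 63²) = 67006/1221 - (-58 + 3969) = 67006/1221 - 1*3911 = 67006/1221 - 3911 = -4708325/1221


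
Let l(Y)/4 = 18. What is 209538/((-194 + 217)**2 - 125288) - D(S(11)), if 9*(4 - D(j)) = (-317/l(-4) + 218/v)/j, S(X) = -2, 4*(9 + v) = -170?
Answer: -86596185475/16653829392 ≈ -5.1998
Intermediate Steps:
v = -103/2 (v = -9 + (1/4)*(-170) = -9 - 85/2 = -103/2 ≈ -51.500)
l(Y) = 72 (l(Y) = 4*18 = 72)
D(j) = 4 + 64043/(66744*j) (D(j) = 4 - (-317/72 + 218/(-103/2))/(9*j) = 4 - (-317*1/72 + 218*(-2/103))/(9*j) = 4 - (-317/72 - 436/103)/(9*j) = 4 - (-64043)/(66744*j) = 4 + 64043/(66744*j))
209538/((-194 + 217)**2 - 125288) - D(S(11)) = 209538/((-194 + 217)**2 - 125288) - (4 + (64043/66744)/(-2)) = 209538/(23**2 - 125288) - (4 + (64043/66744)*(-1/2)) = 209538/(529 - 125288) - (4 - 64043/133488) = 209538/(-124759) - 1*469909/133488 = 209538*(-1/124759) - 469909/133488 = -209538/124759 - 469909/133488 = -86596185475/16653829392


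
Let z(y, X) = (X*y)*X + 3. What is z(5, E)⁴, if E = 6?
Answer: 1121513121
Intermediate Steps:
z(y, X) = 3 + y*X² (z(y, X) = y*X² + 3 = 3 + y*X²)
z(5, E)⁴ = (3 + 5*6²)⁴ = (3 + 5*36)⁴ = (3 + 180)⁴ = 183⁴ = 1121513121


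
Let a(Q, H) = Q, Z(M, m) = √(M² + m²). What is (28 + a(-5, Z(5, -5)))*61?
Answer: 1403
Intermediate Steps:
(28 + a(-5, Z(5, -5)))*61 = (28 - 5)*61 = 23*61 = 1403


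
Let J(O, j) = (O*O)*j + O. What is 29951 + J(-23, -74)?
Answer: -9218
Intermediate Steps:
J(O, j) = O + j*O**2 (J(O, j) = O**2*j + O = j*O**2 + O = O + j*O**2)
29951 + J(-23, -74) = 29951 - 23*(1 - 23*(-74)) = 29951 - 23*(1 + 1702) = 29951 - 23*1703 = 29951 - 39169 = -9218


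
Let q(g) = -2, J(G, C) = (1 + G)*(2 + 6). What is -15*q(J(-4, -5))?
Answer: 30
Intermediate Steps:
J(G, C) = 8 + 8*G (J(G, C) = (1 + G)*8 = 8 + 8*G)
-15*q(J(-4, -5)) = -15*(-2) = 30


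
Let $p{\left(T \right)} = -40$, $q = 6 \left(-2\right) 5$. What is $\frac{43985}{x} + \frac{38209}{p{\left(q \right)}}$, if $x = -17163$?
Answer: $- \frac{657540467}{686520} \approx -957.79$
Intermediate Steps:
$q = -60$ ($q = \left(-12\right) 5 = -60$)
$\frac{43985}{x} + \frac{38209}{p{\left(q \right)}} = \frac{43985}{-17163} + \frac{38209}{-40} = 43985 \left(- \frac{1}{17163}\right) + 38209 \left(- \frac{1}{40}\right) = - \frac{43985}{17163} - \frac{38209}{40} = - \frac{657540467}{686520}$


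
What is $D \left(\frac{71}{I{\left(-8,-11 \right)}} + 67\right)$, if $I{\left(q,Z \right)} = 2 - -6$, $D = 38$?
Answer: $\frac{11533}{4} \approx 2883.3$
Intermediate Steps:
$I{\left(q,Z \right)} = 8$ ($I{\left(q,Z \right)} = 2 + 6 = 8$)
$D \left(\frac{71}{I{\left(-8,-11 \right)}} + 67\right) = 38 \left(\frac{71}{8} + 67\right) = 38 \cdot \frac{607}{8} = \frac{11533}{4}$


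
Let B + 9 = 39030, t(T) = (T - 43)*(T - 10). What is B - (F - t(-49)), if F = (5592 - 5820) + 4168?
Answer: 40509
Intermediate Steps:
t(T) = (-43 + T)*(-10 + T)
B = 39021 (B = -9 + 39030 = 39021)
F = 3940 (F = -228 + 4168 = 3940)
B - (F - t(-49)) = 39021 - (3940 - (430 + (-49)**2 - 53*(-49))) = 39021 - (3940 - (430 + 2401 + 2597)) = 39021 - (3940 - 1*5428) = 39021 - (3940 - 5428) = 39021 - 1*(-1488) = 39021 + 1488 = 40509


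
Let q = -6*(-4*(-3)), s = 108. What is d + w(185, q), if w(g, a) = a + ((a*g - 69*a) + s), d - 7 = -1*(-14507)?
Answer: 6198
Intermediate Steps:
d = 14514 (d = 7 - 1*(-14507) = 7 + 14507 = 14514)
q = -72 ≈ -72.000
w(g, a) = 108 - 68*a + a*g (w(g, a) = a + ((a*g - 69*a) + 108) = a + ((-69*a + a*g) + 108) = a + (108 - 69*a + a*g) = 108 - 68*a + a*g)
d + w(185, q) = 14514 + (108 - 68*(-72) - 72*185) = 14514 + (108 + 4896 - 13320) = 14514 - 8316 = 6198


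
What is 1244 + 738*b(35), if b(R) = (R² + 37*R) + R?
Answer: 1886834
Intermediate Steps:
b(R) = R² + 38*R
1244 + 738*b(35) = 1244 + 738*(35*(38 + 35)) = 1244 + 738*(35*73) = 1244 + 738*2555 = 1244 + 1885590 = 1886834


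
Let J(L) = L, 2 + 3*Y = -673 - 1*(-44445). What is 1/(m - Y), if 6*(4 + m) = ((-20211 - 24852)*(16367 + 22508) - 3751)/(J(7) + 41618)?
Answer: -124875/2698339688 ≈ -4.6278e-5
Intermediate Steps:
Y = 14590 (Y = -2/3 + (-673 - 1*(-44445))/3 = -2/3 + (-673 + 44445)/3 = -2/3 + (1/3)*43772 = -2/3 + 43772/3 = 14590)
m = -876413438/124875 (m = -4 + (((-20211 - 24852)*(16367 + 22508) - 3751)/(7 + 41618))/6 = -4 + ((-45063*38875 - 3751)/41625)/6 = -4 + ((-1751824125 - 3751)*(1/41625))/6 = -4 + (-1751827876*1/41625)/6 = -4 + (1/6)*(-1751827876/41625) = -4 - 875913938/124875 = -876413438/124875 ≈ -7018.3)
1/(m - Y) = 1/(-876413438/124875 - 1*14590) = 1/(-876413438/124875 - 14590) = 1/(-2698339688/124875) = -124875/2698339688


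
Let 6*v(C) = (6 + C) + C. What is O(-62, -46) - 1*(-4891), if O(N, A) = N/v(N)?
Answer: 288755/59 ≈ 4894.2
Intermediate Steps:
v(C) = 1 + C/3 (v(C) = ((6 + C) + C)/6 = (6 + 2*C)/6 = 1 + C/3)
O(N, A) = N/(1 + N/3)
O(-62, -46) - 1*(-4891) = 3*(-62)/(3 - 62) - 1*(-4891) = 3*(-62)/(-59) + 4891 = 3*(-62)*(-1/59) + 4891 = 186/59 + 4891 = 288755/59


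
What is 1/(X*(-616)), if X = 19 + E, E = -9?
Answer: -1/6160 ≈ -0.00016234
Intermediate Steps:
X = 10 (X = 19 - 9 = 10)
1/(X*(-616)) = 1/(10*(-616)) = 1/(-6160) = -1/6160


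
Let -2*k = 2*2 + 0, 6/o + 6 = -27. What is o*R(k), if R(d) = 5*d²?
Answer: -40/11 ≈ -3.6364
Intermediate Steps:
o = -2/11 (o = 6/(-6 - 27) = 6/(-33) = 6*(-1/33) = -2/11 ≈ -0.18182)
k = -2 (k = -(2*2 + 0)/2 = -(4 + 0)/2 = -½*4 = -2)
o*R(k) = -10*(-2)²/11 = -10*4/11 = -2/11*20 = -40/11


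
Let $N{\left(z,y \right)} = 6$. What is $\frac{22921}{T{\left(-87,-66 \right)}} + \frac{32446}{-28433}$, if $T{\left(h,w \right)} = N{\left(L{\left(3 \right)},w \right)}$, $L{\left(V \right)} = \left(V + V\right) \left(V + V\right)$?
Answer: $\frac{651518117}{170598} \approx 3819.0$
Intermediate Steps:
$L{\left(V \right)} = 4 V^{2}$ ($L{\left(V \right)} = 2 V 2 V = 4 V^{2}$)
$T{\left(h,w \right)} = 6$
$\frac{22921}{T{\left(-87,-66 \right)}} + \frac{32446}{-28433} = \frac{22921}{6} + \frac{32446}{-28433} = 22921 \cdot \frac{1}{6} + 32446 \left(- \frac{1}{28433}\right) = \frac{22921}{6} - \frac{32446}{28433} = \frac{651518117}{170598}$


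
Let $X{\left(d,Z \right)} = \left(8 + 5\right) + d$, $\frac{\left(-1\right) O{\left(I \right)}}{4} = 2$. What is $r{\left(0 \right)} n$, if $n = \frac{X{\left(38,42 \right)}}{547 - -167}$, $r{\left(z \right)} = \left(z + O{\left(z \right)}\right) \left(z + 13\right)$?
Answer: $- \frac{52}{7} \approx -7.4286$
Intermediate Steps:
$O{\left(I \right)} = -8$ ($O{\left(I \right)} = \left(-4\right) 2 = -8$)
$X{\left(d,Z \right)} = 13 + d$
$r{\left(z \right)} = \left(-8 + z\right) \left(13 + z\right)$ ($r{\left(z \right)} = \left(z - 8\right) \left(z + 13\right) = \left(-8 + z\right) \left(13 + z\right)$)
$n = \frac{1}{14}$ ($n = \frac{13 + 38}{547 - -167} = \frac{51}{547 + 167} = \frac{51}{714} = 51 \cdot \frac{1}{714} = \frac{1}{14} \approx 0.071429$)
$r{\left(0 \right)} n = \left(-104 + 0^{2} + 5 \cdot 0\right) \frac{1}{14} = \left(-104 + 0 + 0\right) \frac{1}{14} = \left(-104\right) \frac{1}{14} = - \frac{52}{7}$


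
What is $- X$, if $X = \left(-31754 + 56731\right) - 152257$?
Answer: $127280$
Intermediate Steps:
$X = -127280$ ($X = 24977 - 152257 = -127280$)
$- X = \left(-1\right) \left(-127280\right) = 127280$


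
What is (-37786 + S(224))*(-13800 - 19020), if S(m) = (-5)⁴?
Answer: 1219624020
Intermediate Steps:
S(m) = 625
(-37786 + S(224))*(-13800 - 19020) = (-37786 + 625)*(-13800 - 19020) = -37161*(-32820) = 1219624020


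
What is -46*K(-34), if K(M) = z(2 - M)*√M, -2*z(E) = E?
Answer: 828*I*√34 ≈ 4828.0*I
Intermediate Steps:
z(E) = -E/2
K(M) = √M*(-1 + M/2) (K(M) = (-(2 - M)/2)*√M = (-1 + M/2)*√M = √M*(-1 + M/2))
-46*K(-34) = -23*√(-34)*(-2 - 34) = -23*I*√34*(-36) = -(-828)*I*√34 = 828*I*√34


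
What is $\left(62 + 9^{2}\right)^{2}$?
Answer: $20449$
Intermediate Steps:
$\left(62 + 9^{2}\right)^{2} = \left(62 + 81\right)^{2} = 143^{2} = 20449$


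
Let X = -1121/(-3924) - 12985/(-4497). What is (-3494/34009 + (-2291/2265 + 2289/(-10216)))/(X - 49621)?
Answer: 516224128126220517/19139477493751977585910 ≈ 2.6972e-5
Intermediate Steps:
X = 18664759/5882076 (X = -1121*(-1/3924) - 12985*(-1/4497) = 1121/3924 + 12985/4497 = 18664759/5882076 ≈ 3.1732)
(-3494/34009 + (-2291/2265 + 2289/(-10216)))/(X - 49621) = (-3494/34009 + (-2291/2265 + 2289/(-10216)))/(18664759/5882076 - 49621) = (-3494*1/34009 + (-2291*1/2265 + 2289*(-1/10216)))/(-291855828437/5882076) = (-3494/34009 + (-2291/2265 - 2289/10216))*(-5882076/291855828437) = (-3494/34009 - 28589441/23139240)*(-5882076/291855828437) = -1053146803529/786942413160*(-5882076/291855828437) = 516224128126220517/19139477493751977585910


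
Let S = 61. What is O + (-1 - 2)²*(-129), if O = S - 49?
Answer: -1149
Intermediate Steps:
O = 12 (O = 61 - 49 = 12)
O + (-1 - 2)²*(-129) = 12 + (-1 - 2)²*(-129) = 12 + (-3)²*(-129) = 12 + 9*(-129) = 12 - 1161 = -1149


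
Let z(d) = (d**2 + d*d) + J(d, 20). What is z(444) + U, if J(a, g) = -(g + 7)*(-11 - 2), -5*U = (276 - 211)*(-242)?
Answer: 397769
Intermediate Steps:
U = 3146 (U = -(276 - 211)*(-242)/5 = -13*(-242) = -1/5*(-15730) = 3146)
J(a, g) = 91 + 13*g (J(a, g) = -(7 + g)*(-13) = -(-91 - 13*g) = 91 + 13*g)
z(d) = 351 + 2*d**2 (z(d) = (d**2 + d*d) + (91 + 13*20) = (d**2 + d**2) + (91 + 260) = 2*d**2 + 351 = 351 + 2*d**2)
z(444) + U = (351 + 2*444**2) + 3146 = (351 + 2*197136) + 3146 = (351 + 394272) + 3146 = 394623 + 3146 = 397769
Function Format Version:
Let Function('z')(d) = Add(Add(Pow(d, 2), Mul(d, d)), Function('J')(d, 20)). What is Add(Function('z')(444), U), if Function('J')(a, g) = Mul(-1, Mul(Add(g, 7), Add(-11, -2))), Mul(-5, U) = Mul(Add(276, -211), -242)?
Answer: 397769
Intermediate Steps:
U = 3146 (U = Mul(Rational(-1, 5), Mul(Add(276, -211), -242)) = Mul(Rational(-1, 5), Mul(65, -242)) = Mul(Rational(-1, 5), -15730) = 3146)
Function('J')(a, g) = Add(91, Mul(13, g)) (Function('J')(a, g) = Mul(-1, Mul(Add(7, g), -13)) = Mul(-1, Add(-91, Mul(-13, g))) = Add(91, Mul(13, g)))
Function('z')(d) = Add(351, Mul(2, Pow(d, 2))) (Function('z')(d) = Add(Add(Pow(d, 2), Mul(d, d)), Add(91, Mul(13, 20))) = Add(Add(Pow(d, 2), Pow(d, 2)), Add(91, 260)) = Add(Mul(2, Pow(d, 2)), 351) = Add(351, Mul(2, Pow(d, 2))))
Add(Function('z')(444), U) = Add(Add(351, Mul(2, Pow(444, 2))), 3146) = Add(Add(351, Mul(2, 197136)), 3146) = Add(Add(351, 394272), 3146) = Add(394623, 3146) = 397769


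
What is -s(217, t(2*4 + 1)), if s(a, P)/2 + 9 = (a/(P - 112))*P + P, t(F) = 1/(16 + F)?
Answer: 1264802/69975 ≈ 18.075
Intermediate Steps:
s(a, P) = -18 + 2*P + 2*P*a/(-112 + P) (s(a, P) = -18 + 2*((a/(P - 112))*P + P) = -18 + 2*((a/(-112 + P))*P + P) = -18 + 2*(P*a/(-112 + P) + P) = -18 + 2*(P + P*a/(-112 + P)) = -18 + (2*P + 2*P*a/(-112 + P)) = -18 + 2*P + 2*P*a/(-112 + P))
-s(217, t(2*4 + 1)) = -2*(1008 + (1/(16 + (2*4 + 1)))² - 121/(16 + (2*4 + 1)) + 217/(16 + (2*4 + 1)))/(-112 + 1/(16 + (2*4 + 1))) = -2*(1008 + (1/(16 + (8 + 1)))² - 121/(16 + (8 + 1)) + 217/(16 + (8 + 1)))/(-112 + 1/(16 + (8 + 1))) = -2*(1008 + (1/(16 + 9))² - 121/(16 + 9) + 217/(16 + 9))/(-112 + 1/(16 + 9)) = -2*(1008 + (1/25)² - 121/25 + 217/25)/(-112 + 1/25) = -2*(1008 + (1/25)² - 121*1/25 + (1/25)*217)/(-112 + 1/25) = -2*(1008 + 1/625 - 121/25 + 217/25)/(-2799/25) = -2*(-25)*632401/(2799*625) = -1*(-1264802/69975) = 1264802/69975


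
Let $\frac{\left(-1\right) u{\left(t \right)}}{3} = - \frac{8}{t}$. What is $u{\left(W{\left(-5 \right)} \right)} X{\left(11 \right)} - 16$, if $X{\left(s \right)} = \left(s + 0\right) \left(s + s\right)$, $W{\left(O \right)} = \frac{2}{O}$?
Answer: $-14536$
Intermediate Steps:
$u{\left(t \right)} = \frac{24}{t}$ ($u{\left(t \right)} = - 3 \left(- \frac{8}{t}\right) = \frac{24}{t}$)
$X{\left(s \right)} = 2 s^{2}$ ($X{\left(s \right)} = s 2 s = 2 s^{2}$)
$u{\left(W{\left(-5 \right)} \right)} X{\left(11 \right)} - 16 = \frac{24}{2 \frac{1}{-5}} \cdot 2 \cdot 11^{2} - 16 = \frac{24}{2 \left(- \frac{1}{5}\right)} 2 \cdot 121 - 16 = \frac{24}{- \frac{2}{5}} \cdot 242 - 16 = 24 \left(- \frac{5}{2}\right) 242 - 16 = \left(-60\right) 242 - 16 = -14520 - 16 = -14536$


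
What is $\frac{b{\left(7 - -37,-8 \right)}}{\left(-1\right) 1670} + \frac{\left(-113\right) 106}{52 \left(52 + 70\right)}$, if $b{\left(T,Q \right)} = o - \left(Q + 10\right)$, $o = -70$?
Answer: $- \frac{4886623}{2648620} \approx -1.845$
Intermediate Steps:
$b{\left(T,Q \right)} = -80 - Q$ ($b{\left(T,Q \right)} = -70 - \left(Q + 10\right) = -70 - \left(10 + Q\right) = -80 - Q$)
$\frac{b{\left(7 - -37,-8 \right)}}{\left(-1\right) 1670} + \frac{\left(-113\right) 106}{52 \left(52 + 70\right)} = \frac{-80 - -8}{\left(-1\right) 1670} + \frac{\left(-113\right) 106}{52 \left(52 + 70\right)} = \frac{-80 + 8}{-1670} - \frac{11978}{52 \cdot 122} = \left(-72\right) \left(- \frac{1}{1670}\right) - \frac{11978}{6344} = \frac{36}{835} - \frac{5989}{3172} = - \frac{4886623}{2648620}$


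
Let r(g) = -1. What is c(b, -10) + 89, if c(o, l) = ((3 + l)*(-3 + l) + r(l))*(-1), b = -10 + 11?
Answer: -1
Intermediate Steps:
b = 1
c(o, l) = 1 - (-3 + l)*(3 + l) (c(o, l) = ((3 + l)*(-3 + l) - 1)*(-1) = ((-3 + l)*(3 + l) - 1)*(-1) = (-1 + (-3 + l)*(3 + l))*(-1) = 1 - (-3 + l)*(3 + l))
c(b, -10) + 89 = (10 - 1*(-10)**2) + 89 = (10 - 1*100) + 89 = (10 - 100) + 89 = -90 + 89 = -1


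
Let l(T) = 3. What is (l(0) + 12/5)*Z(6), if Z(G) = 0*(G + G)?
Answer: 0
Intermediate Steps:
Z(G) = 0 (Z(G) = 0*(2*G) = 0)
(l(0) + 12/5)*Z(6) = (3 + 12/5)*0 = (27/5)*0 = 0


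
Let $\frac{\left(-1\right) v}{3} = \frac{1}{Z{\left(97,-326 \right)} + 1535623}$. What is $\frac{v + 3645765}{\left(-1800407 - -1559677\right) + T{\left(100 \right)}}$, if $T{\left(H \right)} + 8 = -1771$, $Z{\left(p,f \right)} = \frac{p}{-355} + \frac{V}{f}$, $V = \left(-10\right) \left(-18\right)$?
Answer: $- \frac{107986073205921305}{7183017727996402} \approx -15.034$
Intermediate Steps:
$V = 180$
$Z{\left(p,f \right)} = \frac{180}{f} - \frac{p}{355}$ ($Z{\left(p,f \right)} = \frac{p}{-355} + \frac{180}{f} = p \left(- \frac{1}{355}\right) + \frac{180}{f} = - \frac{p}{355} + \frac{180}{f} = \frac{180}{f} - \frac{p}{355}$)
$T{\left(H \right)} = -1779$ ($T{\left(H \right)} = -8 - 1771 = -1779$)
$v = - \frac{57865}{29619592378}$ ($v = - \frac{3}{\left(\frac{180}{-326} - \frac{97}{355}\right) + 1535623} = - \frac{3}{\left(180 \left(- \frac{1}{326}\right) - \frac{97}{355}\right) + 1535623} = - \frac{3}{\left(- \frac{90}{163} - \frac{97}{355}\right) + 1535623} = - \frac{3}{- \frac{47761}{57865} + 1535623} = - \frac{3}{\frac{88858777134}{57865}} = \left(-3\right) \frac{57865}{88858777134} = - \frac{57865}{29619592378} \approx -1.9536 \cdot 10^{-6}$)
$\frac{v + 3645765}{\left(-1800407 - -1559677\right) + T{\left(100 \right)}} = \frac{- \frac{57865}{29619592378} + 3645765}{\left(-1800407 - -1559677\right) - 1779} = \frac{107986073205921305}{29619592378 \left(\left(-1800407 + 1559677\right) - 1779\right)} = \frac{107986073205921305}{29619592378 \left(-240730 - 1779\right)} = \frac{107986073205921305}{29619592378 \left(-242509\right)} = \frac{107986073205921305}{29619592378} \left(- \frac{1}{242509}\right) = - \frac{107986073205921305}{7183017727996402}$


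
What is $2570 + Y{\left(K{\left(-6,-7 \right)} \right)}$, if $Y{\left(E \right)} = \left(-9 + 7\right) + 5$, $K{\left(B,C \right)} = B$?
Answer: $2573$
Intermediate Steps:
$Y{\left(E \right)} = 3$ ($Y{\left(E \right)} = -2 + 5 = 3$)
$2570 + Y{\left(K{\left(-6,-7 \right)} \right)} = 2570 + 3 = 2573$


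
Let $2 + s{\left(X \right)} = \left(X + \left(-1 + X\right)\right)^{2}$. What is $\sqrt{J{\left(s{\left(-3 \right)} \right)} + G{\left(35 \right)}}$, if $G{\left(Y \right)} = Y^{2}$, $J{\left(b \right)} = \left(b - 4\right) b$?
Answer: $\sqrt{3246} \approx 56.974$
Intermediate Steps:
$s{\left(X \right)} = -2 + \left(-1 + 2 X\right)^{2}$ ($s{\left(X \right)} = -2 + \left(X + \left(-1 + X\right)\right)^{2} = -2 + \left(-1 + 2 X\right)^{2}$)
$J{\left(b \right)} = b \left(-4 + b\right)$ ($J{\left(b \right)} = \left(-4 + b\right) b = b \left(-4 + b\right)$)
$\sqrt{J{\left(s{\left(-3 \right)} \right)} + G{\left(35 \right)}} = \sqrt{\left(-2 + \left(-1 + 2 \left(-3\right)\right)^{2}\right) \left(-4 - \left(2 - \left(-1 + 2 \left(-3\right)\right)^{2}\right)\right) + 35^{2}} = \sqrt{\left(-2 + \left(-1 - 6\right)^{2}\right) \left(-4 - \left(2 - \left(-1 - 6\right)^{2}\right)\right) + 1225} = \sqrt{\left(-2 + \left(-7\right)^{2}\right) \left(-4 - \left(2 - \left(-7\right)^{2}\right)\right) + 1225} = \sqrt{\left(-2 + 49\right) \left(-4 + \left(-2 + 49\right)\right) + 1225} = \sqrt{47 \left(-4 + 47\right) + 1225} = \sqrt{47 \cdot 43 + 1225} = \sqrt{2021 + 1225} = \sqrt{3246}$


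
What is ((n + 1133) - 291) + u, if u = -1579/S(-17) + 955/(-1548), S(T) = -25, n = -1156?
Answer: -9731383/38700 ≈ -251.46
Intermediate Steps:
u = 2420417/38700 (u = -1579/(-25) + 955/(-1548) = -1579*(-1/25) + 955*(-1/1548) = 1579/25 - 955/1548 = 2420417/38700 ≈ 62.543)
((n + 1133) - 291) + u = ((-1156 + 1133) - 291) + 2420417/38700 = (-23 - 291) + 2420417/38700 = -314 + 2420417/38700 = -9731383/38700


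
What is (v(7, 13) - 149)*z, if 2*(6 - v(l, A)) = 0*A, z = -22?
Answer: 3146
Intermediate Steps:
v(l, A) = 6 (v(l, A) = 6 - 0*A = 6 - 1/2*0 = 6 + 0 = 6)
(v(7, 13) - 149)*z = (6 - 149)*(-22) = -143*(-22) = 3146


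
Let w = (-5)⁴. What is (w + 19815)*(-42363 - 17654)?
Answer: -1226747480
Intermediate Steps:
w = 625
(w + 19815)*(-42363 - 17654) = (625 + 19815)*(-42363 - 17654) = 20440*(-60017) = -1226747480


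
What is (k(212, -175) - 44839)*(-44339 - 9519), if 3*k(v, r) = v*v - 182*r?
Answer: 1036281778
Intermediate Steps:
k(v, r) = -182*r/3 + v²/3 (k(v, r) = (v*v - 182*r)/3 = (v² - 182*r)/3 = -182*r/3 + v²/3)
(k(212, -175) - 44839)*(-44339 - 9519) = ((-182/3*(-175) + (⅓)*212²) - 44839)*(-44339 - 9519) = ((31850/3 + (⅓)*44944) - 44839)*(-53858) = ((31850/3 + 44944/3) - 44839)*(-53858) = (25598 - 44839)*(-53858) = -19241*(-53858) = 1036281778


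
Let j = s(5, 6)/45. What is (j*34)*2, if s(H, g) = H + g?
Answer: 748/45 ≈ 16.622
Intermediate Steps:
j = 11/45 (j = (5 + 6)/45 = 11*(1/45) = 11/45 ≈ 0.24444)
(j*34)*2 = ((11/45)*34)*2 = (374/45)*2 = 748/45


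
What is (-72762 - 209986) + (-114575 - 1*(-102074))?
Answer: -295249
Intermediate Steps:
(-72762 - 209986) + (-114575 - 1*(-102074)) = -282748 + (-114575 + 102074) = -282748 - 12501 = -295249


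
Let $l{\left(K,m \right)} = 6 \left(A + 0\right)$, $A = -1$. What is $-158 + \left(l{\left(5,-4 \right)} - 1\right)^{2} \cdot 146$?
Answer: $6996$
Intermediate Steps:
$l{\left(K,m \right)} = -6$ ($l{\left(K,m \right)} = 6 \left(-1 + 0\right) = 6 \left(-1\right) = -6$)
$-158 + \left(l{\left(5,-4 \right)} - 1\right)^{2} \cdot 146 = -158 + \left(-6 - 1\right)^{2} \cdot 146 = -158 + \left(-7\right)^{2} \cdot 146 = -158 + 49 \cdot 146 = -158 + 7154 = 6996$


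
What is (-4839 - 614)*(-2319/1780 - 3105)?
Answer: 30150831207/1780 ≈ 1.6939e+7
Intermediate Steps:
(-4839 - 614)*(-2319/1780 - 3105) = -5453*(-2319*1/1780 - 3105) = -5453*(-2319/1780 - 3105) = -5453*(-5529219/1780) = 30150831207/1780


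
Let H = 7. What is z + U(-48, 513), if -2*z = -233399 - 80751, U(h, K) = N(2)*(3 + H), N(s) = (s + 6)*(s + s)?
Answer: 157395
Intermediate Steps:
N(s) = 2*s*(6 + s) (N(s) = (6 + s)*(2*s) = 2*s*(6 + s))
U(h, K) = 320 (U(h, K) = (2*2*(6 + 2))*(3 + 7) = (2*2*8)*10 = 32*10 = 320)
z = 157075 (z = -(-233399 - 80751)/2 = -½*(-314150) = 157075)
z + U(-48, 513) = 157075 + 320 = 157395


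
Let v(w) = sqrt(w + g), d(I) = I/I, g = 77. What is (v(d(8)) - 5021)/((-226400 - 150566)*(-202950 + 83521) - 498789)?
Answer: -5021/45020173625 + sqrt(78)/45020173625 ≈ -1.1133e-7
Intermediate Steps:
d(I) = 1
v(w) = sqrt(77 + w) (v(w) = sqrt(w + 77) = sqrt(77 + w))
(v(d(8)) - 5021)/((-226400 - 150566)*(-202950 + 83521) - 498789) = (sqrt(77 + 1) - 5021)/((-226400 - 150566)*(-202950 + 83521) - 498789) = (sqrt(78) - 5021)/(-376966*(-119429) - 498789) = (-5021 + sqrt(78))/(45020672414 - 498789) = (-5021 + sqrt(78))/45020173625 = (-5021 + sqrt(78))*(1/45020173625) = -5021/45020173625 + sqrt(78)/45020173625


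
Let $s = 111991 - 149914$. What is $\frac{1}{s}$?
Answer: $- \frac{1}{37923} \approx -2.6369 \cdot 10^{-5}$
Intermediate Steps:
$s = -37923$
$\frac{1}{s} = \frac{1}{-37923} = - \frac{1}{37923}$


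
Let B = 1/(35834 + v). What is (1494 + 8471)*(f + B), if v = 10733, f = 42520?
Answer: 19730987400565/46567 ≈ 4.2371e+8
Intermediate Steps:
B = 1/46567 (B = 1/(35834 + 10733) = 1/46567 ≈ 2.1474e-5)
(1494 + 8471)*(f + B) = (1494 + 8471)*(42520 + 1/46567) = 9965*(1980028841/46567) = 19730987400565/46567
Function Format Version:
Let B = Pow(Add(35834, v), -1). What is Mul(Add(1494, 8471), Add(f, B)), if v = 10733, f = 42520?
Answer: Rational(19730987400565, 46567) ≈ 4.2371e+8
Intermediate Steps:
B = Rational(1, 46567) (B = Pow(Add(35834, 10733), -1) = Pow(46567, -1) = Rational(1, 46567) ≈ 2.1474e-5)
Mul(Add(1494, 8471), Add(f, B)) = Mul(Add(1494, 8471), Add(42520, Rational(1, 46567))) = Mul(9965, Rational(1980028841, 46567)) = Rational(19730987400565, 46567)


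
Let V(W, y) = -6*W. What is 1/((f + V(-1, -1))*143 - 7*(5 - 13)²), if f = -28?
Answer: -1/3594 ≈ -0.00027824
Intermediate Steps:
1/((f + V(-1, -1))*143 - 7*(5 - 13)²) = 1/((-28 - 6*(-1))*143 - 7*(5 - 13)²) = 1/((-28 + 6)*143 - 7*(-8)²) = 1/(-22*143 - 7*64) = 1/(-3146 - 448) = 1/(-3594) = -1/3594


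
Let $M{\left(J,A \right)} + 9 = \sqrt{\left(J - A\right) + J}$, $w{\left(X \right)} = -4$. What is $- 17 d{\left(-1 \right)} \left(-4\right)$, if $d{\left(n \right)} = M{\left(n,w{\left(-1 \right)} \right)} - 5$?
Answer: $-952 + 68 \sqrt{2} \approx -855.83$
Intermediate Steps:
$M{\left(J,A \right)} = -9 + \sqrt{- A + 2 J}$ ($M{\left(J,A \right)} = -9 + \sqrt{\left(J - A\right) + J} = -9 + \sqrt{- A + 2 J}$)
$d{\left(n \right)} = -14 + \sqrt{4 + 2 n}$ ($d{\left(n \right)} = \left(-9 + \sqrt{\left(-1\right) \left(-4\right) + 2 n}\right) - 5 = \left(-9 + \sqrt{4 + 2 n}\right) - 5 = -14 + \sqrt{4 + 2 n}$)
$- 17 d{\left(-1 \right)} \left(-4\right) = - 17 \left(-14 + \sqrt{4 + 2 \left(-1\right)}\right) \left(-4\right) = - 17 \left(-14 + \sqrt{4 - 2}\right) \left(-4\right) = - 17 \left(-14 + \sqrt{2}\right) \left(-4\right) = \left(238 - 17 \sqrt{2}\right) \left(-4\right) = -952 + 68 \sqrt{2}$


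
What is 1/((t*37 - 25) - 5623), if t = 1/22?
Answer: -22/124219 ≈ -0.00017711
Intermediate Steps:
t = 1/22 ≈ 0.045455
1/((t*37 - 25) - 5623) = 1/(((1/22)*37 - 25) - 5623) = 1/((37/22 - 25) - 5623) = 1/(-513/22 - 5623) = 1/(-124219/22) = -22/124219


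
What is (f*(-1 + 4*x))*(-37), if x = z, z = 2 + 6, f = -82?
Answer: 94054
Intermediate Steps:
z = 8
x = 8
(f*(-1 + 4*x))*(-37) = -82*(-1 + 4*8)*(-37) = -82*(-1 + 32)*(-37) = -82*31*(-37) = -2542*(-37) = 94054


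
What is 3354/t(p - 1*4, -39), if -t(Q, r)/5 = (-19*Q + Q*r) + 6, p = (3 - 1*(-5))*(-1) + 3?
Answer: -559/440 ≈ -1.2705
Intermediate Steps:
p = -5 (p = (3 + 5)*(-1) + 3 = 8*(-1) + 3 = -8 + 3 = -5)
t(Q, r) = -30 + 95*Q - 5*Q*r (t(Q, r) = -5*((-19*Q + Q*r) + 6) = -5*(6 - 19*Q + Q*r) = -30 + 95*Q - 5*Q*r)
3354/t(p - 1*4, -39) = 3354/(-30 + 95*(-5 - 1*4) - 5*(-5 - 1*4)*(-39)) = 3354/(-30 + 95*(-5 - 4) - 5*(-5 - 4)*(-39)) = 3354/(-30 + 95*(-9) - 5*(-9)*(-39)) = 3354/(-30 - 855 - 1755) = 3354/(-2640) = 3354*(-1/2640) = -559/440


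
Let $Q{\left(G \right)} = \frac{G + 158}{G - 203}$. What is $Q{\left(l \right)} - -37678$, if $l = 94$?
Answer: $\frac{4106650}{109} \approx 37676.0$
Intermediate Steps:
$Q{\left(G \right)} = \frac{158 + G}{-203 + G}$
$Q{\left(l \right)} - -37678 = \frac{158 + 94}{-203 + 94} - -37678 = \frac{1}{-109} \cdot 252 + 37678 = \left(- \frac{1}{109}\right) 252 + 37678 = - \frac{252}{109} + 37678 = \frac{4106650}{109}$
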